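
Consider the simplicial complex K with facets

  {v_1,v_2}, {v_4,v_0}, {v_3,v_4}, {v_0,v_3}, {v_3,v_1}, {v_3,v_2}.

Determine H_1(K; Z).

H_1 = Z^2.

Order the vertices as v_0 < v_1 < v_2 < v_3 < v_4. Listing each simplex with vertices in this order, K has dimension 1 with simplices:

  0-simplices (5): [v_0], [v_1], [v_2], [v_3], [v_4]
  1-simplices (6): [v_0,v_3], [v_0,v_4], [v_1,v_2], [v_1,v_3], [v_2,v_3], [v_3,v_4]

so the chain groups are C_0 ≅ Z^5, C_1 ≅ Z^6.

The boundary map ∂_1: C_1 → C_0 sends each edge [p,q] (with p < q) to q − p.
This gives a 5×6 integer matrix of rank 4; reducing to Smith normal form yields diagonal entries (1,1,1,1).

Now H_k = ker ∂_k / im ∂_{k+1}, so:

  H_1: rank ker ∂_1 − rank ∂_2 = (6 − 4) − 0 = 2, and there is no ∂_2, so H_1 = Z^2.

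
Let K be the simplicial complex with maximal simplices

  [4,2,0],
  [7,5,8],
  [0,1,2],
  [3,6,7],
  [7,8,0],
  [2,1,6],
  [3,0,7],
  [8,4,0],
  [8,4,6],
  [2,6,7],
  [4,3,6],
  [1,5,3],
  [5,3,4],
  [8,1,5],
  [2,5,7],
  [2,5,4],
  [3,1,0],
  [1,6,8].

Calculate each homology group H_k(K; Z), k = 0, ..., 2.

H_0 = Z,  H_1 = Z^2,  H_2 = Z.

Take the total order 0 < 1 < 2 < 3 < 4 < 5 < 6 < 7 < 8 on the vertex set. Then K (dimension 2) consists of the simplices:

  0-simplices (9): [0], [1], [2], [3], [4], [5], [6], [7], [8]
  1-simplices (27): (27 of them)
  2-simplices (18): [0,1,2], [0,1,3], [0,2,4], [0,3,7], [0,4,8], [0,7,8], [1,2,6], [1,3,5], [1,5,8], [1,6,8], [2,4,5], [2,5,7], [2,6,7], [3,4,5], [3,4,6], [3,6,7], [4,6,8], [5,7,8]

giving chain groups C_0 ≅ Z^9, C_1 ≅ Z^27, C_2 ≅ Z^18.

The boundary map ∂_1: C_1 → C_0 maps an edge to its endpoints' difference, ∂[p,q] = q − p. For instance
  ∂[3,5] = [5] − [3].
As a 9×27 matrix over Z this has rank 8, with invariant factors (1,1,1,1,1,1,1,1).

The boundary map ∂_2: C_2 → C_1 acts by ∂[p,q,r] = [q,r] − [p,r] + [p,q]. For instance
  ∂[0,1,2] = [1,2] − [0,2] + [0,1],
  ∂[4,6,8] = [6,8] − [4,8] + [4,6].
This gives a 27×18 integer matrix of rank 17; reducing to Smith normal form yields diagonal entries (1,1,1,1,1,1,1,1,1,1,1,1,1,1,1,1,1).

From H_k ≅ ker(∂_k) / im(∂_{k+1}) we obtain:

  H_0: rank C_0 − rank ∂_1 = 9 − 8 = 1, and the invariant factors of ∂_1 are all 1, so H_0 = Z.
  H_1: rank ker ∂_1 − rank ∂_2 = (27 − 8) − 17 = 2, and the invariant factors of ∂_2 are all 1, so H_1 = Z^2.
  H_2: rank ker ∂_2 − rank ∂_3 = (18 − 17) − 0 = 1, and there is no ∂_3, so H_2 = Z.

As a check, the Euler characteristic is 9 − 27 + 18 = 0, which agrees with 1 − 2 + 1 = 0.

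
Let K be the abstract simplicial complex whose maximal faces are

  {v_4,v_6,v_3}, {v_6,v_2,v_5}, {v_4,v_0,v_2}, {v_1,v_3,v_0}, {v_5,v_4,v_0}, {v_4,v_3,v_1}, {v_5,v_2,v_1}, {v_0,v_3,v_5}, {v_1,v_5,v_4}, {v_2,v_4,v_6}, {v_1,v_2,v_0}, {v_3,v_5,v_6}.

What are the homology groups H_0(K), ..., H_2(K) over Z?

H_0 = Z,  H_1 = Z_2,  H_2 = 0.

Take the total order v_0 < v_1 < v_2 < v_3 < v_4 < v_5 < v_6 on the vertex set. Then K (dimension 2) consists of the simplices:

  0-simplices (7): [v_0], [v_1], [v_2], [v_3], [v_4], [v_5], [v_6]
  1-simplices (18): (18 of them)
  2-simplices (12): (12 of them)

so the chain groups are C_0 ≅ Z^7, C_1 ≅ Z^18, C_2 ≅ Z^12.

The boundary map ∂_1: C_1 → C_0 sends each edge [p,q] (with p < q) to q − p. For instance
  ∂[v_2,v_6] = [v_6] − [v_2].
This gives a 7×18 integer matrix of rank 6; reducing to Smith normal form yields diagonal entries (1,1,1,1,1,1).

The boundary map ∂_2: C_2 → C_1 sends each 2-simplex [p,q,r] to [q,r] − [p,r] + [p,q]. For instance
  ∂[v_0,v_1,v_3] = [v_1,v_3] − [v_0,v_3] + [v_0,v_1],
  ∂[v_0,v_1,v_2] = [v_1,v_2] − [v_0,v_2] + [v_0,v_1].
This gives a 18×12 integer matrix of rank 12; reducing to Smith normal form yields diagonal entries (1,1,1,1,1,1,1,1,1,1,1,2).

Reading off H_k = ker ∂_k / im ∂_{k+1}:

  H_0: rank C_0 − rank ∂_1 = 7 − 6 = 1, and the invariant factors of ∂_1 are all 1, so H_0 = Z.
  H_1: rank ker ∂_1 − rank ∂_2 = (18 − 6) − 12 = 0, and ∂_2 has invariant factor 2 > 1, so H_1 = Z_2.
  H_2: rank ker ∂_2 − rank ∂_3 = (12 − 12) − 0 = 0, and there is no ∂_3, so H_2 = 0.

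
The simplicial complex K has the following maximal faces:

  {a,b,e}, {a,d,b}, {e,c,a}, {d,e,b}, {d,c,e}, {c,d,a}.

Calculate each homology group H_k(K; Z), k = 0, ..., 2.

We work with the vertex ordering a < b < c < d < e. The simplices of K, each written with vertices in increasing order, are:

  0-simplices (5): a, b, c, d, e
  1-simplices (9): ab, ac, ad, ae, bd, be, cd, ce, de
  2-simplices (6): abd, abe, acd, ace, bde, cde

so the chain groups are C_0 ≅ Z^5, C_1 ≅ Z^9, C_2 ≅ Z^6.

Boundary ∂_1: C_1 → C_0 sends each edge [p,q] (with p < q) to q − p.
As a 5×9 matrix over Z this has rank 4, with invariant factors (1,1,1,1).

Boundary ∂_2: C_2 → C_1 acts by ∂[p,q,r] = [q,r] − [p,r] + [p,q]. For instance
  ∂abe = be − ae + ab,
  ∂abd = bd − ad + ab.
This gives a 9×6 integer matrix of rank 5; reducing to Smith normal form yields diagonal entries (1,1,1,1,1).

Reading off H_k = ker ∂_k / im ∂_{k+1}:

  H_0: rank C_0 − rank ∂_1 = 5 − 4 = 1, and the invariant factors of ∂_1 are all 1, so H_0 ≅ Z.
  H_1: rank ker ∂_1 − rank ∂_2 = (9 − 4) − 5 = 0, and the invariant factors of ∂_2 are all 1, so H_1 ≅ 0.
  H_2: rank ker ∂_2 − rank ∂_3 = (6 − 5) − 0 = 1, and there is no ∂_3, so H_2 ≅ Z.

H_0 ≅ Z,  H_1 = 0,  H_2 ≅ Z.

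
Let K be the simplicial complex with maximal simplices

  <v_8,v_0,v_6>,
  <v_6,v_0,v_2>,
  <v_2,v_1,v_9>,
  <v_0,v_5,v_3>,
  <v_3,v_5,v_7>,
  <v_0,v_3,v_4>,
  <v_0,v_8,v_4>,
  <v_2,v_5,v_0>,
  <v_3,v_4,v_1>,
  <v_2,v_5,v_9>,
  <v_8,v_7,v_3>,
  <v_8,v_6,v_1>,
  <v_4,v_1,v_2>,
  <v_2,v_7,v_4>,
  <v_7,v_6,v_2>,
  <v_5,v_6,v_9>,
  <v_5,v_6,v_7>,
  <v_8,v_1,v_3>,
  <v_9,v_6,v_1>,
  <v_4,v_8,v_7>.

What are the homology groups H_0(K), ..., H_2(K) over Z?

We work with the vertex ordering v_0 < v_1 < v_2 < v_3 < v_4 < v_5 < v_6 < v_7 < v_8 < v_9. The simplices of K, each written with vertices in increasing order, are:

  0-simplices (10): [v_0], [v_1], [v_2], [v_3], [v_4], [v_5], [v_6], [v_7], [v_8], [v_9]
  1-simplices (30): (30 of them)
  2-simplices (20): (20 of them)

giving chain groups C_0 ≅ Z^10, C_1 ≅ Z^30, C_2 ≅ Z^20.

Boundary ∂_1: C_1 → C_0 is given by ∂[p,q] = [q] − [p]. For instance
  ∂[v_3,v_5] = [v_5] − [v_3].
The resulting 10×30 matrix has rank 9, and its Smith normal form has invariant factors (1,1,1,1,1,1,1,1,1).

∂_2: C_2 → C_1 maps a triangle to the signed sum of its edges. For instance
  ∂[v_1,v_3,v_4] = [v_3,v_4] − [v_1,v_4] + [v_1,v_3],
  ∂[v_5,v_6,v_9] = [v_6,v_9] − [v_5,v_9] + [v_5,v_6].
The resulting 30×20 matrix has rank 20, and its Smith normal form has invariant factors (1,1,1,1,1,1,1,1,1,1,1,1,1,1,1,1,1,1,1,2).

Reading off H_k = ker ∂_k / im ∂_{k+1}:

  H_0: rank C_0 − rank ∂_1 = 10 − 9 = 1, and the invariant factors of ∂_1 are all 1, so H_0 ≅ Z.
  H_1: rank ker ∂_1 − rank ∂_2 = (30 − 9) − 20 = 1, and ∂_2 has invariant factor 2 > 1, so H_1 ≅ Z ⊕ Z/2Z.
  H_2: rank ker ∂_2 − rank ∂_3 = (20 − 20) − 0 = 0, and there is no ∂_3, so H_2 ≅ 0.

As a check, the Euler characteristic is 10 − 30 + 20 = 0, which agrees with 1 − 1 + 0 = 0.

H_0 ≅ Z,  H_1 ≅ Z ⊕ Z/2Z,  H_2 = 0.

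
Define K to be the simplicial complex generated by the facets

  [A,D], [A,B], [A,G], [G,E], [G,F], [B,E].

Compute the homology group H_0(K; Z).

H_0 = Z.

K has 6 vertices, 6 edges.
rank ∂_0 = 0, rank ∂_1 = 5 ⇒ b_0 = 6 − 0 − 5 = 1; all invariant factors of ∂_1 are 1 so no torsion. So H_0 ≅ Z.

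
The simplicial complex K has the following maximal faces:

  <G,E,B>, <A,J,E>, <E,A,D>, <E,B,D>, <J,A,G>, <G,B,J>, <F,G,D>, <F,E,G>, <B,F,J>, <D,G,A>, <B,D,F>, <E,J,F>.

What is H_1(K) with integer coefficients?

H_1 = Z/2Z.

Take the total order A < B < D < E < F < G < J on the vertex set. Then K (dimension 2) consists of the simplices:

  0-simplices (7): A, B, D, E, F, G, J
  1-simplices (18): AD, AE, AG, AJ, BD, BE, BF, BG, BJ, DE, DF, DG, EF, EG, EJ, FG, FJ, GJ
  2-simplices (12): ADE, ADG, AEJ, AGJ, BDE, BDF, BEG, BFJ, BGJ, DFG, EFG, EFJ

Hence C_0 ≅ Z^7, C_1 ≅ Z^18, C_2 ≅ Z^12.

Boundary ∂_1: C_1 → C_0 is given by ∂[p,q] = [q] − [p].
The 7×18 boundary matrix has rank 6 and Smith normal form diag(1,1,1,1,1,1).

The boundary map ∂_2: C_2 → C_1 maps a triangle to the signed sum of its edges. For instance
  ∂AGJ = GJ − AJ + AG,
  ∂ADE = DE − AE + AD.
The 18×12 boundary matrix has rank 12 and Smith normal form diag(1,1,1,1,1,1,1,1,1,1,1,2).

Reading off H_k = ker ∂_k / im ∂_{k+1}:

  H_1: rank ker ∂_1 − rank ∂_2 = (18 − 6) − 12 = 0, and ∂_2 has invariant factor 2 > 1, so H_1 ≅ Z/2Z.

(K is a triangulation of the real projective plane RP^2.)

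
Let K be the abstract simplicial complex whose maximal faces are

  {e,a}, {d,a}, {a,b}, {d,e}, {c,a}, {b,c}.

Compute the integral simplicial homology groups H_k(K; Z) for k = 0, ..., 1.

H_0 = Z,  H_1 = Z^2.

Take the total order a < b < c < d < e on the vertex set. Then K (dimension 1) consists of the simplices:

  0-simplices (5): a, b, c, d, e
  1-simplices (6): ab, ac, ad, ae, bc, de

giving chain groups C_0 ≅ Z^5, C_1 ≅ Z^6.

The boundary map ∂_1: C_1 → C_0 maps an edge to its endpoints' difference, ∂[p,q] = q − p. For instance
  ∂ad = d − a.
This gives a 5×6 integer matrix of rank 4; reducing to Smith normal form yields diagonal entries (1,1,1,1).

From H_k ≅ ker(∂_k) / im(∂_{k+1}) we obtain:

  H_0: rank C_0 − rank ∂_1 = 5 − 4 = 1, and the invariant factors of ∂_1 are all 1, so H_0 ≅ Z.
  H_1: rank ker ∂_1 − rank ∂_2 = (6 − 4) − 0 = 2, and there is no ∂_2, so H_1 ≅ Z^2.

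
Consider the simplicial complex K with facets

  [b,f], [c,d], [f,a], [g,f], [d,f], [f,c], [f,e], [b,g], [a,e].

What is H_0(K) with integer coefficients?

Fix the vertex order a < b < c < d < e < f < g and write every simplex with vertices in increasing order. Then dim K = 1 and the simplices of K are:

  0-simplices (7): a, b, c, d, e, f, g
  1-simplices (9): ae, af, bf, bg, cd, cf, df, ef, fg

giving chain groups C_0 ≅ Z^7, C_1 ≅ Z^9.

∂_1: C_1 → C_0 sends each edge [p,q] (with p < q) to q − p. For instance
  ∂bf = f − b.
The resulting 7×9 matrix has rank 6, and its Smith normal form has invariant factors (1,1,1,1,1,1).

Now H_k = ker ∂_k / im ∂_{k+1}, so:

  H_0: rank C_0 − rank ∂_1 = 7 − 6 = 1, and the invariant factors of ∂_1 are all 1, so H_0 ≅ Z.

H_0 ≅ Z.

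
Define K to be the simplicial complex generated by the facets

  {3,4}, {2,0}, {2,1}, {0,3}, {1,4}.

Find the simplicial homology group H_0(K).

Order the vertices as 0 < 1 < 2 < 3 < 4. Listing each simplex with vertices in this order, K has dimension 1 with simplices:

  0-simplices (5): [0], [1], [2], [3], [4]
  1-simplices (5): [0,2], [0,3], [1,2], [1,4], [3,4]

Hence C_0 ≅ Z^5, C_1 ≅ Z^5.

Boundary ∂_1: C_1 → C_0 is given by ∂[p,q] = [q] − [p]. For instance
  ∂[1,2] = [2] − [1].
As a 5×5 matrix over Z this has rank 4, with invariant factors (1,1,1,1).

Computing H_k = (kernel of ∂_k) / (image of ∂_{k+1}):

  H_0: rank C_0 − rank ∂_1 = 5 − 4 = 1, and the invariant factors of ∂_1 are all 1, so H_0 ≅ Z.

H_0 ≅ Z.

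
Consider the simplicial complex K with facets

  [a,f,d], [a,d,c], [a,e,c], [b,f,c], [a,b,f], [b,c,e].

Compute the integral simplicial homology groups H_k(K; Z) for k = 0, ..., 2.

K has 6 vertices, 12 edges, 6 triangles.
rank ∂_0 = 0, rank ∂_1 = 5 ⇒ b_0 = 6 − 0 − 5 = 1; all invariant factors of ∂_1 are 1 so no torsion. So H_0 ≅ Z.
rank ∂_1 = 5, rank ∂_2 = 6 ⇒ b_1 = 12 − 5 − 6 = 1; all invariant factors of ∂_2 are 1 so no torsion. So H_1 ≅ Z.
rank ∂_2 = 6, rank ∂_3 = 0 ⇒ b_2 = 6 − 6 − 0 = 0. So H_2 ≅ 0.

H_0 = Z,  H_1 = Z,  H_2 = 0.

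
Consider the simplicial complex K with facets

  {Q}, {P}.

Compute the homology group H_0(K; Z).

Order the vertices as P < Q. Listing each simplex with vertices in this order, K has dimension 0 with simplices:

  0-simplices (2): P, Q

giving chain groups C_0 ≅ Z^2.

From H_k ≅ ker(∂_k) / im(∂_{k+1}) we obtain:

  H_0: rank C_0 − rank ∂_1 = 2 − 0 = 2, and there is no ∂_1, so H_0 ≅ Z^2.

H_0 = Z^2.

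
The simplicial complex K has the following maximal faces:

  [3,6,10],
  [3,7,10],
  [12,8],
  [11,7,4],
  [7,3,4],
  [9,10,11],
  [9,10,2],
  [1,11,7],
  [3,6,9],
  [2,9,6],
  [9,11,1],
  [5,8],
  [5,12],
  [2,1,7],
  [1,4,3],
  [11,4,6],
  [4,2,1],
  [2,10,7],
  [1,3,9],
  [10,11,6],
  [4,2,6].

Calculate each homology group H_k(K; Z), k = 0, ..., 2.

H_0 = Z^2,  H_1 = Z^2 ⊕ Z/2Z,  H_2 = 0.

Fix the vertex order 1 < 2 < 3 < 4 < 5 < 6 < 7 < 8 < 9 < 10 < 11 < 12 and write every simplex with vertices in increasing order. Then dim K = 2 and the simplices of K are:

  0-simplices (12): [1], [2], [3], [4], [5], [6], [7], [8], [9], [10], [11], [12]
  1-simplices (30): (30 of them)
  2-simplices (18): (18 of them)

Hence C_0 ≅ Z^12, C_1 ≅ Z^30, C_2 ≅ Z^18.

Boundary ∂_1: C_1 → C_0 is given by ∂[p,q] = [q] − [p]. For instance
  ∂[3,4] = [4] − [3].
This gives a 12×30 integer matrix of rank 10; reducing to Smith normal form yields diagonal entries (1,1,1,1,1,1,1,1,1,1).

∂_2: C_2 → C_1 sends each 2-simplex [p,q,r] to [q,r] − [p,r] + [p,q]. For instance
  ∂[1,2,7] = [2,7] − [1,7] + [1,2],
  ∂[1,3,9] = [3,9] − [1,9] + [1,3].
This gives a 30×18 integer matrix of rank 18; reducing to Smith normal form yields diagonal entries (1,1,1,1,1,1,1,1,1,1,1,1,1,1,1,1,1,2).

Now H_k = ker ∂_k / im ∂_{k+1}, so:

  H_0: rank C_0 − rank ∂_1 = 12 − 10 = 2, and the invariant factors of ∂_1 are all 1, so H_0 = Z^2.
  H_1: rank ker ∂_1 − rank ∂_2 = (30 − 10) − 18 = 2, and ∂_2 has invariant factor 2 > 1, so H_1 = Z^2 ⊕ Z/2Z.
  H_2: rank ker ∂_2 − rank ∂_3 = (18 − 18) − 0 = 0, and there is no ∂_3, so H_2 = 0.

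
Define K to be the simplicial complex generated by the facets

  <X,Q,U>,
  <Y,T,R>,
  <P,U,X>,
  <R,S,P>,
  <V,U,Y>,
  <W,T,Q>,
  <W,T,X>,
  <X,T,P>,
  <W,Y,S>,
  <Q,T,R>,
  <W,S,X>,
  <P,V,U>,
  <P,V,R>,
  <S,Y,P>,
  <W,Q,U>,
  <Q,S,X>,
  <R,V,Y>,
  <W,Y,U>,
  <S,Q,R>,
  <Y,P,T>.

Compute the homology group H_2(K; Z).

H_2 ≅ 0.

K has 10 vertices, 30 edges, 20 triangles.
rank ∂_2 = 20, rank ∂_3 = 0 ⇒ b_2 = 20 − 20 − 0 = 0. So H_2 ≅ 0.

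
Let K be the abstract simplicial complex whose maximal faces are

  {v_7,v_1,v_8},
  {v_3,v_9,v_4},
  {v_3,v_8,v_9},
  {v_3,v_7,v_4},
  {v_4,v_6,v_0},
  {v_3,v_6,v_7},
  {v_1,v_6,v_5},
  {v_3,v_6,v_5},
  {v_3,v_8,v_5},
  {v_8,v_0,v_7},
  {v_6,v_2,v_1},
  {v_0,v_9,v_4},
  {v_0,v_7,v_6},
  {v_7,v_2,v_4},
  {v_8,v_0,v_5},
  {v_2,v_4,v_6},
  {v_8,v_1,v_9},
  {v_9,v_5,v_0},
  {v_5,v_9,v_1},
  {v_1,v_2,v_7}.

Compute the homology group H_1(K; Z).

H_1 = Z ⊕ Z/2Z.

We work with the vertex ordering v_0 < v_1 < v_2 < v_3 < v_4 < v_5 < v_6 < v_7 < v_8 < v_9. The simplices of K, each written with vertices in increasing order, are:

  0-simplices (10): [v_0], [v_1], [v_2], [v_3], [v_4], [v_5], [v_6], [v_7], [v_8], [v_9]
  1-simplices (30): (30 of them)
  2-simplices (20): (20 of them)

so the chain groups are C_0 ≅ Z^10, C_1 ≅ Z^30, C_2 ≅ Z^20.

Boundary ∂_1: C_1 → C_0 is given by ∂[p,q] = [q] − [p]. For instance
  ∂[v_8,v_9] = [v_9] − [v_8].
As a 10×30 matrix over Z this has rank 9, with invariant factors (1,1,1,1,1,1,1,1,1).

∂_2: C_2 → C_1 maps a triangle to the signed sum of its edges. For instance
  ∂[v_1,v_8,v_9] = [v_8,v_9] − [v_1,v_9] + [v_1,v_8],
  ∂[v_0,v_4,v_6] = [v_4,v_6] − [v_0,v_6] + [v_0,v_4].
This gives a 30×20 integer matrix of rank 20; reducing to Smith normal form yields diagonal entries (1,1,1,1,1,1,1,1,1,1,1,1,1,1,1,1,1,1,1,2).

Reading off H_k = ker ∂_k / im ∂_{k+1}:

  H_1: rank ker ∂_1 − rank ∂_2 = (30 − 9) − 20 = 1, and ∂_2 has invariant factor 2 > 1, so H_1 ≅ Z ⊕ Z/2Z.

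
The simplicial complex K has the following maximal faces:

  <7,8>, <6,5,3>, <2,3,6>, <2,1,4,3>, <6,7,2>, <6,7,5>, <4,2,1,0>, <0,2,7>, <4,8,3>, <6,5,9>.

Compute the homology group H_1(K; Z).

We work with the vertex ordering 0 < 1 < 2 < 3 < 4 < 5 < 6 < 7 < 8 < 9. The simplices of K, each written with vertices in increasing order, are:

  0-simplices (10): [0], [1], [2], [3], [4], [5], [6], [7], [8], [9]
  1-simplices (22): [0,1], [0,2], [0,4], [0,7], [1,2], [1,3], [1,4], [2,3], [2,4], [2,6], [2,7], [3,4], [3,5], [3,6], [3,8], [4,8], [5,6], [5,7], [5,9], [6,7], [6,9], [7,8]
  2-simplices (14): [0,1,2], [0,1,4], [0,2,4], [0,2,7], [1,2,3], [1,2,4], [1,3,4], [2,3,4], [2,3,6], [2,6,7], [3,4,8], [3,5,6], [5,6,7], [5,6,9]
  3-simplices (2): [0,1,2,4], [1,2,3,4]

Hence C_0 ≅ Z^10, C_1 ≅ Z^22, C_2 ≅ Z^14, C_3 ≅ Z^2.

Boundary ∂_1: C_1 → C_0 sends each edge [p,q] (with p < q) to q − p. For instance
  ∂[5,7] = [7] − [5].
This gives a 10×22 integer matrix of rank 9; reducing to Smith normal form yields diagonal entries (1,1,1,1,1,1,1,1,1).

Boundary ∂_2: C_2 → C_1 acts by ∂[p,q,r] = [q,r] − [p,r] + [p,q]. For instance
  ∂[2,3,4] = [3,4] − [2,4] + [2,3],
  ∂[1,3,4] = [3,4] − [1,4] + [1,3].
This gives a 22×14 integer matrix of rank 12; reducing to Smith normal form yields diagonal entries (1,1,1,1,1,1,1,1,1,1,1,1).

The boundary map ∂_3: C_3 → C_2 sends each 3-simplex σ to the alternating sum Σ_i (−1)^i (σ with its i-th vertex removed). For instance
  ∂[0,1,2,4] = [1,2,4] − [0,2,4] + [0,1,4] − [0,1,2],
  ∂[1,2,3,4] = [2,3,4] − [1,3,4] + [1,2,4] − [1,2,3].
As a 14×2 matrix over Z this has rank 2, with invariant factors (1,1).

Reading off H_k = ker ∂_k / im ∂_{k+1}:

  H_1: rank ker ∂_1 − rank ∂_2 = (22 − 9) − 12 = 1, and the invariant factors of ∂_2 are all 1, so H_1 ≅ Z.

H_1 ≅ Z.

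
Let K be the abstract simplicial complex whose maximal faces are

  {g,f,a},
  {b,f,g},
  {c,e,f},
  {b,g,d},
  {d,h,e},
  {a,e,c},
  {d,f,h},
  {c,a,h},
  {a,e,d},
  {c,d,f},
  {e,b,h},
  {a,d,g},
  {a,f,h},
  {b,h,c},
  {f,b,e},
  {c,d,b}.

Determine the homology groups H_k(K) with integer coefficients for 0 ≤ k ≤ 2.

H_0 = Z,  H_1 = Z^2,  H_2 = Z.

We work with the vertex ordering a < b < c < d < e < f < g < h. The simplices of K, each written with vertices in increasing order, are:

  0-simplices (8): a, b, c, d, e, f, g, h
  1-simplices (24): ac, ad, ae, af, ag, ah, bc, bd, be, bf, bg, bh, cd, ce, cf, ch, de, df, dg, dh, ef, eh, fg, fh
  2-simplices (16): ace, ach, ade, adg, afg, afh, bcd, bch, bdg, bef, beh, bfg, cdf, cef, deh, dfh

Hence C_0 ≅ Z^8, C_1 ≅ Z^24, C_2 ≅ Z^16.

∂_1: C_1 → C_0 maps an edge to its endpoints' difference, ∂[p,q] = q − p.
As a 8×24 matrix over Z this has rank 7, with invariant factors (1,1,1,1,1,1,1).

∂_2: C_2 → C_1 maps a triangle to the signed sum of its edges. For instance
  ∂cdf = df − cf + cd,
  ∂adg = dg − ag + ad.
The resulting 24×16 matrix has rank 15, and its Smith normal form has invariant factors (1,1,1,1,1,1,1,1,1,1,1,1,1,1,1).

Reading off H_k = ker ∂_k / im ∂_{k+1}:

  H_0: rank C_0 − rank ∂_1 = 8 − 7 = 1, and the invariant factors of ∂_1 are all 1, so H_0 = Z.
  H_1: rank ker ∂_1 − rank ∂_2 = (24 − 7) − 15 = 2, and the invariant factors of ∂_2 are all 1, so H_1 = Z^2.
  H_2: rank ker ∂_2 − rank ∂_3 = (16 − 15) − 0 = 1, and there is no ∂_3, so H_2 = Z.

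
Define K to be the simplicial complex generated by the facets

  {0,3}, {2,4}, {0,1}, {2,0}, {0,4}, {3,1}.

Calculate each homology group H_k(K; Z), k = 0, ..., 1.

We work with the vertex ordering 0 < 1 < 2 < 3 < 4. The simplices of K, each written with vertices in increasing order, are:

  0-simplices (5): [0], [1], [2], [3], [4]
  1-simplices (6): [0,1], [0,2], [0,3], [0,4], [1,3], [2,4]

so the chain groups are C_0 ≅ Z^5, C_1 ≅ Z^6.

The boundary map ∂_1: C_1 → C_0 maps an edge to its endpoints' difference, ∂[p,q] = q − p.
This gives a 5×6 integer matrix of rank 4; reducing to Smith normal form yields diagonal entries (1,1,1,1).

Now H_k = ker ∂_k / im ∂_{k+1}, so:

  H_0: rank C_0 − rank ∂_1 = 5 − 4 = 1, and the invariant factors of ∂_1 are all 1, so H_0 = Z.
  H_1: rank ker ∂_1 − rank ∂_2 = (6 − 4) − 0 = 2, and there is no ∂_2, so H_1 = Z^2.

H_0 ≅ Z,  H_1 ≅ Z^2.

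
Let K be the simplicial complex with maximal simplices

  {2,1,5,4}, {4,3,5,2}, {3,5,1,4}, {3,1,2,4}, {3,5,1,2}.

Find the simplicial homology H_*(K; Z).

H_0 ≅ Z,  H_1 = 0,  H_2 = 0,  H_3 ≅ Z.

Fix the vertex order 1 < 2 < 3 < 4 < 5 and write every simplex with vertices in increasing order. Then dim K = 3 and the simplices of K are:

  0-simplices (5): [1], [2], [3], [4], [5]
  1-simplices (10): [1,2], [1,3], [1,4], [1,5], [2,3], [2,4], [2,5], [3,4], [3,5], [4,5]
  2-simplices (10): [1,2,3], [1,2,4], [1,2,5], [1,3,4], [1,3,5], [1,4,5], [2,3,4], [2,3,5], [2,4,5], [3,4,5]
  3-simplices (5): [1,2,3,4], [1,2,3,5], [1,2,4,5], [1,3,4,5], [2,3,4,5]

giving chain groups C_0 ≅ Z^5, C_1 ≅ Z^10, C_2 ≅ Z^10, C_3 ≅ Z^5.

The boundary map ∂_1: C_1 → C_0 maps an edge to its endpoints' difference, ∂[p,q] = q − p.
The 5×10 boundary matrix has rank 4 and Smith normal form diag(1,1,1,1).

The boundary map ∂_2: C_2 → C_1 sends each 2-simplex [p,q,r] to [q,r] − [p,r] + [p,q]. For instance
  ∂[1,4,5] = [4,5] − [1,5] + [1,4],
  ∂[2,3,5] = [3,5] − [2,5] + [2,3].
As a 10×10 matrix over Z this has rank 6, with invariant factors (1,1,1,1,1,1).

Boundary ∂_3: C_3 → C_2 sends each 3-simplex σ to the alternating sum Σ_i (−1)^i (σ with its i-th vertex removed). For instance
  ∂[1,2,4,5] = [2,4,5] − [1,4,5] + [1,2,5] − [1,2,4],
  ∂[1,3,4,5] = [3,4,5] − [1,4,5] + [1,3,5] − [1,3,4].
This gives a 10×5 integer matrix of rank 4; reducing to Smith normal form yields diagonal entries (1,1,1,1).

Computing H_k = (kernel of ∂_k) / (image of ∂_{k+1}):

  H_0: rank C_0 − rank ∂_1 = 5 − 4 = 1, and the invariant factors of ∂_1 are all 1, so H_0 ≅ Z.
  H_1: rank ker ∂_1 − rank ∂_2 = (10 − 4) − 6 = 0, and the invariant factors of ∂_2 are all 1, so H_1 ≅ 0.
  H_2: rank ker ∂_2 − rank ∂_3 = (10 − 6) − 4 = 0, and the invariant factors of ∂_3 are all 1, so H_2 ≅ 0.
  H_3: rank ker ∂_3 − rank ∂_4 = (5 − 4) − 0 = 1, and there is no ∂_4, so H_3 ≅ Z.

As a check, the Euler characteristic is 5 − 10 + 10 − 5 = 0, which agrees with 1 − 0 + 0 − 1 = 0.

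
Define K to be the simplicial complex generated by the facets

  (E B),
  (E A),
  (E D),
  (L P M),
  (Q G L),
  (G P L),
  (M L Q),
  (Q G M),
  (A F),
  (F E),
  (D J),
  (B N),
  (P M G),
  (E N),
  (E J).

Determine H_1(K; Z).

We work with the vertex ordering A < B < D < E < F < G < J < L < M < N < P < Q. The simplices of K, each written with vertices in increasing order, are:

  0-simplices (12): A, B, D, E, F, G, J, L, M, N, P, Q
  1-simplices (18): AE, AF, BE, BN, DE, DJ, EF, EJ, EN, GL, GM, GP, GQ, LM, LP, LQ, MP, MQ
  2-simplices (6): GLP, GLQ, GMP, GMQ, LMP, LMQ

giving chain groups C_0 ≅ Z^12, C_1 ≅ Z^18, C_2 ≅ Z^6.

The boundary map ∂_1: C_1 → C_0 is given by ∂[p,q] = [q] − [p]. For instance
  ∂EN = N − E.
The 12×18 boundary matrix has rank 10 and Smith normal form diag(1,1,1,1,1,1,1,1,1,1).

Boundary ∂_2: C_2 → C_1 acts by ∂[p,q,r] = [q,r] − [p,r] + [p,q]. For instance
  ∂GMQ = MQ − GQ + GM,
  ∂GMP = MP − GP + GM.
The resulting 18×6 matrix has rank 5, and its Smith normal form has invariant factors (1,1,1,1,1).

Computing H_k = (kernel of ∂_k) / (image of ∂_{k+1}):

  H_1: rank ker ∂_1 − rank ∂_2 = (18 − 10) − 5 = 3, and the invariant factors of ∂_2 are all 1, so H_1 = Z^3.

H_1 ≅ Z^3.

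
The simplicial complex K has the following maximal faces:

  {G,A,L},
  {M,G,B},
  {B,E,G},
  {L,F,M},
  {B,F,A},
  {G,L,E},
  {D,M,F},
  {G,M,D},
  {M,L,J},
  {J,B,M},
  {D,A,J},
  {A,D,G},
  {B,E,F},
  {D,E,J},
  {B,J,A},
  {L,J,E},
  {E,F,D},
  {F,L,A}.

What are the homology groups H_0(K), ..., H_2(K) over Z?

H_0 ≅ Z,  H_1 ≅ Z^2,  H_2 ≅ Z.

Order the vertices as A < B < D < E < F < G < J < L < M. Listing each simplex with vertices in this order, K has dimension 2 with simplices:

  0-simplices (9): A, B, D, E, F, G, J, L, M
  1-simplices (27): AB, AD, AF, AG, AJ, AL, BE, BF, BG, BJ, BM, DE, DF, DG, DJ, DM, EF, EG, EJ, EL, FL, FM, GL, GM, JL, JM, LM
  2-simplices (18): ABF, ABJ, ADG, ADJ, AFL, AGL, BEF, BEG, BGM, BJM, DEF, DEJ, DFM, DGM, EGL, EJL, FLM, JLM

so the chain groups are C_0 ≅ Z^9, C_1 ≅ Z^27, C_2 ≅ Z^18.

Boundary ∂_1: C_1 → C_0 is given by ∂[p,q] = [q] − [p]. For instance
  ∂FL = L − F.
The 9×27 boundary matrix has rank 8 and Smith normal form diag(1,1,1,1,1,1,1,1).

Boundary ∂_2: C_2 → C_1 acts by ∂[p,q,r] = [q,r] − [p,r] + [p,q]. For instance
  ∂FLM = LM − FM + FL,
  ∂DGM = GM − DM + DG.
As a 27×18 matrix over Z this has rank 17, with invariant factors (1,1,1,1,1,1,1,1,1,1,1,1,1,1,1,1,1).

Now H_k = ker ∂_k / im ∂_{k+1}, so:

  H_0: rank C_0 − rank ∂_1 = 9 − 8 = 1, and the invariant factors of ∂_1 are all 1, so H_0 ≅ Z.
  H_1: rank ker ∂_1 − rank ∂_2 = (27 − 8) − 17 = 2, and the invariant factors of ∂_2 are all 1, so H_1 ≅ Z^2.
  H_2: rank ker ∂_2 − rank ∂_3 = (18 − 17) − 0 = 1, and there is no ∂_3, so H_2 ≅ Z.

As a check, the Euler characteristic is 9 − 27 + 18 = 0, which agrees with 1 − 2 + 1 = 0.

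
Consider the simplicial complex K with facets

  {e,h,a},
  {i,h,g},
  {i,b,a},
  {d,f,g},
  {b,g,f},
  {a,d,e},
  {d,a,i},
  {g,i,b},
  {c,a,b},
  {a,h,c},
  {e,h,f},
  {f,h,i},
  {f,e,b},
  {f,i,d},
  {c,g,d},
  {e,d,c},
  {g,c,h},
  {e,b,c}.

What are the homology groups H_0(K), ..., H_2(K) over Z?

K has 9 vertices, 27 edges, 18 triangles.
rank ∂_0 = 0, rank ∂_1 = 8 ⇒ b_0 = 9 − 0 − 8 = 1; all invariant factors of ∂_1 are 1 so no torsion. So H_0 ≅ Z.
rank ∂_1 = 8, rank ∂_2 = 18 ⇒ b_1 = 27 − 8 − 18 = 1; ∂_2 has invariant factor(s) [2] giving torsion. So H_1 ≅ Z ⊕ Z_2.
rank ∂_2 = 18, rank ∂_3 = 0 ⇒ b_2 = 18 − 18 − 0 = 0. So H_2 ≅ 0.

H_0 = Z,  H_1 = Z ⊕ Z_2,  H_2 = 0.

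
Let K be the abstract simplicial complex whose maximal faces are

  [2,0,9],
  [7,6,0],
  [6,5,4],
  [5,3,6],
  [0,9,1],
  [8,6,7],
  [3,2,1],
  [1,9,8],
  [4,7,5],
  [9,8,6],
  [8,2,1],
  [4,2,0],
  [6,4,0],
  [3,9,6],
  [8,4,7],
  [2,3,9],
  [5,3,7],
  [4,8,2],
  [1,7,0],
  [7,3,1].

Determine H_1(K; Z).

Fix the vertex order 0 < 1 < 2 < 3 < 4 < 5 < 6 < 7 < 8 < 9 and write every simplex with vertices in increasing order. Then dim K = 2 and the simplices of K are:

  0-simplices (10): [0], [1], [2], [3], [4], [5], [6], [7], [8], [9]
  1-simplices (30): (30 of them)
  2-simplices (20): (20 of them)

Hence C_0 ≅ Z^10, C_1 ≅ Z^30, C_2 ≅ Z^20.

∂_1: C_1 → C_0 is given by ∂[p,q] = [q] − [p].
The resulting 10×30 matrix has rank 9, and its Smith normal form has invariant factors (1,1,1,1,1,1,1,1,1).

The boundary map ∂_2: C_2 → C_1 maps a triangle to the signed sum of its edges. For instance
  ∂[3,5,7] = [5,7] − [3,7] + [3,5],
  ∂[1,2,3] = [2,3] − [1,3] + [1,2].
The resulting 30×20 matrix has rank 20, and its Smith normal form has invariant factors (1,1,1,1,1,1,1,1,1,1,1,1,1,1,1,1,1,1,1,2).

From H_k ≅ ker(∂_k) / im(∂_{k+1}) we obtain:

  H_1: rank ker ∂_1 − rank ∂_2 = (30 − 9) − 20 = 1, and ∂_2 has invariant factor 2 > 1, so H_1 ≅ Z ⊕ Z/2Z.

(K is a triangulation of the Klein bottle.)

H_1 = Z ⊕ Z/2Z.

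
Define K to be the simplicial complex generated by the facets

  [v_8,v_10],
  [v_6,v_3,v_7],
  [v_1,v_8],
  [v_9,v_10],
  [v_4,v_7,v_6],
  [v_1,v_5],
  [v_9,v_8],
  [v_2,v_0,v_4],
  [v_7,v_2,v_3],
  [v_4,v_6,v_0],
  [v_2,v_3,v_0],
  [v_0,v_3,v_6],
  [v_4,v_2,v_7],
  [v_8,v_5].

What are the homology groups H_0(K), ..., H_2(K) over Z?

H_0 = Z^2,  H_1 = Z^2,  H_2 = Z.

Fix the vertex order v_0 < v_1 < v_2 < v_3 < v_4 < v_5 < v_6 < v_7 < v_8 < v_9 < v_10 and write every simplex with vertices in increasing order. Then dim K = 2 and the simplices of K are:

  0-simplices (11): [v_0], [v_1], [v_2], [v_3], [v_4], [v_5], [v_6], [v_7], [v_8], [v_9], [v_10]
  1-simplices (18): (18 of them)
  2-simplices (8): [v_0,v_2,v_3], [v_0,v_2,v_4], [v_0,v_3,v_6], [v_0,v_4,v_6], [v_2,v_3,v_7], [v_2,v_4,v_7], [v_3,v_6,v_7], [v_4,v_6,v_7]

giving chain groups C_0 ≅ Z^11, C_1 ≅ Z^18, C_2 ≅ Z^8.

The boundary map ∂_1: C_1 → C_0 is given by ∂[p,q] = [q] − [p].
The 11×18 boundary matrix has rank 9 and Smith normal form diag(1,1,1,1,1,1,1,1,1).

Boundary ∂_2: C_2 → C_1 acts by ∂[p,q,r] = [q,r] − [p,r] + [p,q]. For instance
  ∂[v_3,v_6,v_7] = [v_6,v_7] − [v_3,v_7] + [v_3,v_6],
  ∂[v_4,v_6,v_7] = [v_6,v_7] − [v_4,v_7] + [v_4,v_6].
The 18×8 boundary matrix has rank 7 and Smith normal form diag(1,1,1,1,1,1,1).

From H_k ≅ ker(∂_k) / im(∂_{k+1}) we obtain:

  H_0: rank C_0 − rank ∂_1 = 11 − 9 = 2, and the invariant factors of ∂_1 are all 1, so H_0 = Z^2.
  H_1: rank ker ∂_1 − rank ∂_2 = (18 − 9) − 7 = 2, and the invariant factors of ∂_2 are all 1, so H_1 = Z^2.
  H_2: rank ker ∂_2 − rank ∂_3 = (8 − 7) − 0 = 1, and there is no ∂_3, so H_2 = Z.

(K is a triangulation of the disjoint union of a wedge of 2 circles and the 2-sphere S^2.)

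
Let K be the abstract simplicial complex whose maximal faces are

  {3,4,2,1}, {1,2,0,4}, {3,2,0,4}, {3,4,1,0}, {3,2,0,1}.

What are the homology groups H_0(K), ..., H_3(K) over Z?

H_0 ≅ Z,  H_1 = 0,  H_2 = 0,  H_3 ≅ Z.

Take the total order 0 < 1 < 2 < 3 < 4 on the vertex set. Then K (dimension 3) consists of the simplices:

  0-simplices (5): [0], [1], [2], [3], [4]
  1-simplices (10): [0,1], [0,2], [0,3], [0,4], [1,2], [1,3], [1,4], [2,3], [2,4], [3,4]
  2-simplices (10): [0,1,2], [0,1,3], [0,1,4], [0,2,3], [0,2,4], [0,3,4], [1,2,3], [1,2,4], [1,3,4], [2,3,4]
  3-simplices (5): [0,1,2,3], [0,1,2,4], [0,1,3,4], [0,2,3,4], [1,2,3,4]

giving chain groups C_0 ≅ Z^5, C_1 ≅ Z^10, C_2 ≅ Z^10, C_3 ≅ Z^5.

∂_1: C_1 → C_0 sends each edge [p,q] (with p < q) to q − p. For instance
  ∂[0,1] = [1] − [0].
This gives a 5×10 integer matrix of rank 4; reducing to Smith normal form yields diagonal entries (1,1,1,1).

The boundary map ∂_2: C_2 → C_1 maps a triangle to the signed sum of its edges. For instance
  ∂[2,3,4] = [3,4] − [2,4] + [2,3],
  ∂[1,3,4] = [3,4] − [1,4] + [1,3].
As a 10×10 matrix over Z this has rank 6, with invariant factors (1,1,1,1,1,1).

Boundary ∂_3: C_3 → C_2 sends each 3-simplex σ to the alternating sum Σ_i (−1)^i (σ with its i-th vertex removed). For instance
  ∂[0,1,2,4] = [1,2,4] − [0,2,4] + [0,1,4] − [0,1,2],
  ∂[0,1,2,3] = [1,2,3] − [0,2,3] + [0,1,3] − [0,1,2].
The 10×5 boundary matrix has rank 4 and Smith normal form diag(1,1,1,1).

Computing H_k = (kernel of ∂_k) / (image of ∂_{k+1}):

  H_0: rank C_0 − rank ∂_1 = 5 − 4 = 1, and the invariant factors of ∂_1 are all 1, so H_0 = Z.
  H_1: rank ker ∂_1 − rank ∂_2 = (10 − 4) − 6 = 0, and the invariant factors of ∂_2 are all 1, so H_1 = 0.
  H_2: rank ker ∂_2 − rank ∂_3 = (10 − 6) − 4 = 0, and the invariant factors of ∂_3 are all 1, so H_2 = 0.
  H_3: rank ker ∂_3 − rank ∂_4 = (5 − 4) − 0 = 1, and there is no ∂_4, so H_3 = Z.

As a check, the Euler characteristic is 5 − 10 + 10 − 5 = 0, which agrees with 1 − 0 + 0 − 1 = 0.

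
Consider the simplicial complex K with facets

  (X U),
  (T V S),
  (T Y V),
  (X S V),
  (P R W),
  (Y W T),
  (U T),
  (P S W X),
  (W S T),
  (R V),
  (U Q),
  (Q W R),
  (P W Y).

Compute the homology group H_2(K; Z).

Fix the vertex order P < Q < R < S < T < U < V < W < X < Y and write every simplex with vertices in increasing order. Then dim K = 3 and the simplices of K are:

  0-simplices (10): P, Q, R, S, T, U, V, W, X, Y
  1-simplices (23): PR, PS, PW, PX, PY, QR, QU, QW, RV, RW, ST, SV, SW, SX, TU, TV, TW, TY, UX, VX, VY, WX, WY
  2-simplices (12): PRW, PSW, PSX, PWX, PWY, QRW, STV, STW, SVX, SWX, TVY, TWY
  3-simplices (1): PSWX

Hence C_0 ≅ Z^10, C_1 ≅ Z^23, C_2 ≅ Z^12, C_3 ≅ Z^1.

Boundary ∂_1: C_1 → C_0 is given by ∂[p,q] = [q] − [p]. For instance
  ∂SX = X − S.
This gives a 10×23 integer matrix of rank 9; reducing to Smith normal form yields diagonal entries (1,1,1,1,1,1,1,1,1).

The boundary map ∂_2: C_2 → C_1 sends each 2-simplex [p,q,r] to [q,r] − [p,r] + [p,q]. For instance
  ∂SVX = VX − SX + SV,
  ∂PRW = RW − PW + PR.
The resulting 23×12 matrix has rank 11, and its Smith normal form has invariant factors (1,1,1,1,1,1,1,1,1,1,1).

Boundary ∂_3: C_3 → C_2 sends each 3-simplex σ to the alternating sum Σ_i (−1)^i (σ with its i-th vertex removed). For instance
  ∂PSWX = SWX − PWX + PSX − PSW.
This gives a 12×1 integer matrix of rank 1; reducing to Smith normal form yields diagonal entries (1).

Reading off H_k = ker ∂_k / im ∂_{k+1}:

  H_2: rank ker ∂_2 − rank ∂_3 = (12 − 11) − 1 = 0, and the invariant factors of ∂_3 are all 1, so H_2 = 0.

H_2 ≅ 0.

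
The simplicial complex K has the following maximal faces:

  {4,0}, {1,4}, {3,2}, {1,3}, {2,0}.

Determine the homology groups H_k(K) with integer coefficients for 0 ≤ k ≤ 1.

H_0 ≅ Z,  H_1 ≅ Z.

We work with the vertex ordering 0 < 1 < 2 < 3 < 4. The simplices of K, each written with vertices in increasing order, are:

  0-simplices (5): [0], [1], [2], [3], [4]
  1-simplices (5): [0,2], [0,4], [1,3], [1,4], [2,3]

Hence C_0 ≅ Z^5, C_1 ≅ Z^5.

The boundary map ∂_1: C_1 → C_0 is given by ∂[p,q] = [q] − [p]. For instance
  ∂[2,3] = [3] − [2].
This gives a 5×5 integer matrix of rank 4; reducing to Smith normal form yields diagonal entries (1,1,1,1).

From H_k ≅ ker(∂_k) / im(∂_{k+1}) we obtain:

  H_0: rank C_0 − rank ∂_1 = 5 − 4 = 1, and the invariant factors of ∂_1 are all 1, so H_0 = Z.
  H_1: rank ker ∂_1 − rank ∂_2 = (5 − 4) − 0 = 1, and there is no ∂_2, so H_1 = Z.

(K is a triangulation of the circle S^1.)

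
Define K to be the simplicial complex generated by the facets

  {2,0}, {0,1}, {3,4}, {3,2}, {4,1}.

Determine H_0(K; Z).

H_0 = Z.

Take the total order 0 < 1 < 2 < 3 < 4 on the vertex set. Then K (dimension 1) consists of the simplices:

  0-simplices (5): [0], [1], [2], [3], [4]
  1-simplices (5): [0,1], [0,2], [1,4], [2,3], [3,4]

Hence C_0 ≅ Z^5, C_1 ≅ Z^5.

∂_1: C_1 → C_0 is given by ∂[p,q] = [q] − [p].
The 5×5 boundary matrix has rank 4 and Smith normal form diag(1,1,1,1).

Now H_k = ker ∂_k / im ∂_{k+1}, so:

  H_0: rank C_0 − rank ∂_1 = 5 − 4 = 1, and the invariant factors of ∂_1 are all 1, so H_0 ≅ Z.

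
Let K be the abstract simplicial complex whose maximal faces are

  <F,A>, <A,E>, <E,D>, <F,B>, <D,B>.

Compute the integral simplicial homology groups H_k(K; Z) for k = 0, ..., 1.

H_0 = Z,  H_1 = Z.

K has 5 vertices, 5 edges.
rank ∂_0 = 0, rank ∂_1 = 4 ⇒ b_0 = 5 − 0 − 4 = 1; all invariant factors of ∂_1 are 1 so no torsion. So H_0 = Z.
rank ∂_1 = 4, rank ∂_2 = 0 ⇒ b_1 = 5 − 4 − 0 = 1. So H_1 = Z.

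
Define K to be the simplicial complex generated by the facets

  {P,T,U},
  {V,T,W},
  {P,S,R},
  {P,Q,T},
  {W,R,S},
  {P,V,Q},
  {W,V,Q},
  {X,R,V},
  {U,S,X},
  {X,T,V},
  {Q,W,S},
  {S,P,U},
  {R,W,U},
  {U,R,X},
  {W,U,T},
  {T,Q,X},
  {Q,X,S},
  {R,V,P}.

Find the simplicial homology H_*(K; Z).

K has 9 vertices, 27 edges, 18 triangles.
rank ∂_0 = 0, rank ∂_1 = 8 ⇒ b_0 = 9 − 0 − 8 = 1; all invariant factors of ∂_1 are 1 so no torsion. So H_0 ≅ Z.
rank ∂_1 = 8, rank ∂_2 = 18 ⇒ b_1 = 27 − 8 − 18 = 1; ∂_2 has invariant factor(s) [2] giving torsion. So H_1 ≅ Z ⊕ Z/2Z.
rank ∂_2 = 18, rank ∂_3 = 0 ⇒ b_2 = 18 − 18 − 0 = 0. So H_2 ≅ 0.

H_0 = Z,  H_1 = Z ⊕ Z/2Z,  H_2 = 0.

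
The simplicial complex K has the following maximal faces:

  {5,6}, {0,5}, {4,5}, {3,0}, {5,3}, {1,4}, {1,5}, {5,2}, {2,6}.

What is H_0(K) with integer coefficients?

H_0 = Z.

Take the total order 0 < 1 < 2 < 3 < 4 < 5 < 6 on the vertex set. Then K (dimension 1) consists of the simplices:

  0-simplices (7): [0], [1], [2], [3], [4], [5], [6]
  1-simplices (9): [0,3], [0,5], [1,4], [1,5], [2,5], [2,6], [3,5], [4,5], [5,6]

Hence C_0 ≅ Z^7, C_1 ≅ Z^9.

Boundary ∂_1: C_1 → C_0 sends each edge [p,q] (with p < q) to q − p. For instance
  ∂[5,6] = [6] − [5].
This gives a 7×9 integer matrix of rank 6; reducing to Smith normal form yields diagonal entries (1,1,1,1,1,1).

Now H_k = ker ∂_k / im ∂_{k+1}, so:

  H_0: rank C_0 − rank ∂_1 = 7 − 6 = 1, and the invariant factors of ∂_1 are all 1, so H_0 ≅ Z.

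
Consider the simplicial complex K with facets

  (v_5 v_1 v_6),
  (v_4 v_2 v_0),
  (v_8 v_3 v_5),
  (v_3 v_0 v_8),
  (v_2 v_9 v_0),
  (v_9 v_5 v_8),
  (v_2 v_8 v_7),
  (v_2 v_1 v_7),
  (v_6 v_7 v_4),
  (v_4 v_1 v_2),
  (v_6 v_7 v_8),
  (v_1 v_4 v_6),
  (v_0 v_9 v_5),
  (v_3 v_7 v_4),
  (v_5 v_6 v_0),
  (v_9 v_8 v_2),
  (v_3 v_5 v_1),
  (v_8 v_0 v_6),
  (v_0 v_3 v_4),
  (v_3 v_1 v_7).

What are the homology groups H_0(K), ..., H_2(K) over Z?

H_0 ≅ Z,  H_1 ≅ Z ⊕ Z/2,  H_2 = 0.

Take the total order v_0 < v_1 < v_2 < v_3 < v_4 < v_5 < v_6 < v_7 < v_8 < v_9 on the vertex set. Then K (dimension 2) consists of the simplices:

  0-simplices (10): [v_0], [v_1], [v_2], [v_3], [v_4], [v_5], [v_6], [v_7], [v_8], [v_9]
  1-simplices (30): (30 of them)
  2-simplices (20): (20 of them)

giving chain groups C_0 ≅ Z^10, C_1 ≅ Z^30, C_2 ≅ Z^20.

The boundary map ∂_1: C_1 → C_0 sends each edge [p,q] (with p < q) to q − p.
The resulting 10×30 matrix has rank 9, and its Smith normal form has invariant factors (1,1,1,1,1,1,1,1,1).

∂_2: C_2 → C_1 sends each 2-simplex [p,q,r] to [q,r] − [p,r] + [p,q]. For instance
  ∂[v_0,v_5,v_6] = [v_5,v_6] − [v_0,v_6] + [v_0,v_5],
  ∂[v_2,v_7,v_8] = [v_7,v_8] − [v_2,v_8] + [v_2,v_7].
The resulting 30×20 matrix has rank 20, and its Smith normal form has invariant factors (1,1,1,1,1,1,1,1,1,1,1,1,1,1,1,1,1,1,1,2).

Reading off H_k = ker ∂_k / im ∂_{k+1}:

  H_0: rank C_0 − rank ∂_1 = 10 − 9 = 1, and the invariant factors of ∂_1 are all 1, so H_0 ≅ Z.
  H_1: rank ker ∂_1 − rank ∂_2 = (30 − 9) − 20 = 1, and ∂_2 has invariant factor 2 > 1, so H_1 ≅ Z ⊕ Z/2.
  H_2: rank ker ∂_2 − rank ∂_3 = (20 − 20) − 0 = 0, and there is no ∂_3, so H_2 ≅ 0.

As a check, the Euler characteristic is 10 − 30 + 20 = 0, which agrees with 1 − 1 + 0 = 0.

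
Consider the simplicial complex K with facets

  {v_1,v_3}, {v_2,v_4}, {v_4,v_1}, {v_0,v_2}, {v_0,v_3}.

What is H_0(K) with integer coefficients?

H_0 = Z.

We work with the vertex ordering v_0 < v_1 < v_2 < v_3 < v_4. The simplices of K, each written with vertices in increasing order, are:

  0-simplices (5): [v_0], [v_1], [v_2], [v_3], [v_4]
  1-simplices (5): [v_0,v_2], [v_0,v_3], [v_1,v_3], [v_1,v_4], [v_2,v_4]

Hence C_0 ≅ Z^5, C_1 ≅ Z^5.

∂_1: C_1 → C_0 sends each edge [p,q] (with p < q) to q − p. For instance
  ∂[v_0,v_2] = [v_2] − [v_0].
As a 5×5 matrix over Z this has rank 4, with invariant factors (1,1,1,1).

From H_k ≅ ker(∂_k) / im(∂_{k+1}) we obtain:

  H_0: rank C_0 − rank ∂_1 = 5 − 4 = 1, and the invariant factors of ∂_1 are all 1, so H_0 ≅ Z.

(K is a triangulation of the circle S^1.)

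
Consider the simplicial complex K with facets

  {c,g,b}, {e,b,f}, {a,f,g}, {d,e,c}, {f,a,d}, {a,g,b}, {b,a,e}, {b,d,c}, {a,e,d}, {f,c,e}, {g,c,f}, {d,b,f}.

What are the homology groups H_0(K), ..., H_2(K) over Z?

H_0 ≅ Z,  H_1 ≅ Z/2,  H_2 = 0.

Take the total order a < b < c < d < e < f < g on the vertex set. Then K (dimension 2) consists of the simplices:

  0-simplices (7): a, b, c, d, e, f, g
  1-simplices (18): ab, ad, ae, af, ag, bc, bd, be, bf, bg, cd, ce, cf, cg, de, df, ef, fg
  2-simplices (12): abe, abg, ade, adf, afg, bcd, bcg, bdf, bef, cde, cef, cfg

giving chain groups C_0 ≅ Z^7, C_1 ≅ Z^18, C_2 ≅ Z^12.

The boundary map ∂_1: C_1 → C_0 sends each edge [p,q] (with p < q) to q − p.
The resulting 7×18 matrix has rank 6, and its Smith normal form has invariant factors (1,1,1,1,1,1).

∂_2: C_2 → C_1 maps a triangle to the signed sum of its edges. For instance
  ∂cfg = fg − cg + cf,
  ∂cef = ef − cf + ce.
The resulting 18×12 matrix has rank 12, and its Smith normal form has invariant factors (1,1,1,1,1,1,1,1,1,1,1,2).

From H_k ≅ ker(∂_k) / im(∂_{k+1}) we obtain:

  H_0: rank C_0 − rank ∂_1 = 7 − 6 = 1, and the invariant factors of ∂_1 are all 1, so H_0 = Z.
  H_1: rank ker ∂_1 − rank ∂_2 = (18 − 6) − 12 = 0, and ∂_2 has invariant factor 2 > 1, so H_1 = Z/2.
  H_2: rank ker ∂_2 − rank ∂_3 = (12 − 12) − 0 = 0, and there is no ∂_3, so H_2 = 0.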